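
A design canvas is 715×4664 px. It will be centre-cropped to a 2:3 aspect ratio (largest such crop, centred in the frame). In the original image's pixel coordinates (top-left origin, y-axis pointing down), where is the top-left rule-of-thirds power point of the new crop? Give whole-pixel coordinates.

(238, 2153)

715/4664 < 2/3, so the 2:3 crop keeps the full width 715 and trims height to 715 × 3/2 = 1072.50 px.
Top offset = (4664 − 1072.50)/2 = 1795.75 px; left offset = 0.
Top-left is one-third across and one-third down within the crop:
x = 0.00 + 1 × 715.00/3 ≈ 238; y = 1795.75 + 1 × 1072.50/3 ≈ 2153.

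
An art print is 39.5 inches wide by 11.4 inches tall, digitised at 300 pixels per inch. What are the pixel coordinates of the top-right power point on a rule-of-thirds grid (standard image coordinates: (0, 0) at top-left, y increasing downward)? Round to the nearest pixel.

In pixels the canvas is 39.5 × 300 = 11850 wide and 11.4 × 300 = 3420 tall.
The top-right point is two-thirds across and one-third down:
x = 2 × 11850/3 ≈ 7900; y = 1 × 3420/3 ≈ 1140.

(7900, 1140)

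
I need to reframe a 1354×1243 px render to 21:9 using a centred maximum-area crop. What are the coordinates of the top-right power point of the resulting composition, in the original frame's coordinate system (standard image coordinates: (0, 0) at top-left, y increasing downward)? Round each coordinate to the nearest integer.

(903, 525)

1354/1243 < 21/9, so the 21:9 crop keeps the full width 1354 and trims height to 1354 × 9/21 = 580.29 px.
Top offset = (1243 − 580.29)/2 = 331.36 px; left offset = 0.
Top-right is two-thirds across and one-third down within the crop:
x = 0.00 + 2 × 1354.00/3 ≈ 903; y = 331.36 + 1 × 580.29/3 ≈ 525.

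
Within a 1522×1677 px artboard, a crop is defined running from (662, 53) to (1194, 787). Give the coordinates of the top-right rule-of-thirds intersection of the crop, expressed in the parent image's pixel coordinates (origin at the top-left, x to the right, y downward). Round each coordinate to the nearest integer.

Crop width = 1194 − 662 = 532 px; one third is 177.33 px.
Crop height = 787 − 53 = 734 px; one third is 244.67 px.
The top-right point is two-thirds across and one-third down within the crop:
x = 662 + 2 × 177.33 ≈ 1017; y = 53 + 1 × 244.67 ≈ 298.

(1017, 298)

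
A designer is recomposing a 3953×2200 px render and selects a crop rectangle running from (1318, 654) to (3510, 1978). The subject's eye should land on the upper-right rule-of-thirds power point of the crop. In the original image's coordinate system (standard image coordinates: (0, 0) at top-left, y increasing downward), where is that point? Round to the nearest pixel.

(2779, 1095)

Crop width = 3510 − 1318 = 2192 px; one third is 730.67 px.
Crop height = 1978 − 654 = 1324 px; one third is 441.33 px.
The upper-right point is two-thirds across and one-third down within the crop:
x = 1318 + 2 × 730.67 ≈ 2779; y = 654 + 1 × 441.33 ≈ 1095.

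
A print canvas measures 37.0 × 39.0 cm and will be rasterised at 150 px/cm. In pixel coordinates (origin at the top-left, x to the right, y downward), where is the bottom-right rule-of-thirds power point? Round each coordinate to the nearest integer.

In pixels the canvas is 37.0 × 150 = 5550 wide and 39.0 × 150 = 5850 tall.
The bottom-right point is two-thirds across and two-thirds down:
x = 2 × 5550/3 ≈ 3700; y = 2 × 5850/3 ≈ 3900.

(3700, 3900)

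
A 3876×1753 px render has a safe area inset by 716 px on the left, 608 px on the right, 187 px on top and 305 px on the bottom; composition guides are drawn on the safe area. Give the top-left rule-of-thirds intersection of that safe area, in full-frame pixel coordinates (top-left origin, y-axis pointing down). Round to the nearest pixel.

Content width = 3876 − 716 − 608 = 2552 px; content height = 1753 − 187 − 305 = 1261 px.
Top-left is one-third across and one-third down within the safe area.
x = 716 + 1 × 2552/3 = 716 + 850.67 ≈ 1567
y = 187 + 1 × 1261/3 = 187 + 420.33 ≈ 607

x = 1567 px, y = 607 px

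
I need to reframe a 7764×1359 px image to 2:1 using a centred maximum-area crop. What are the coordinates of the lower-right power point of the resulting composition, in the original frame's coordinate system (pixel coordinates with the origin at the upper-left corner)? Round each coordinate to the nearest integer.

x = 4335 px, y = 906 px

7764/1359 > 2/1, so the 2:1 crop keeps the full height 1359 and trims width to 1359 × 2/1 = 2718.00 px.
Left offset = (7764 − 2718.00)/2 = 2523.00 px; top offset = 0.
Lower-right is two-thirds across and two-thirds down within the crop:
x = 2523.00 + 2 × 2718.00/3 ≈ 4335; y = 0.00 + 2 × 1359.00/3 ≈ 906.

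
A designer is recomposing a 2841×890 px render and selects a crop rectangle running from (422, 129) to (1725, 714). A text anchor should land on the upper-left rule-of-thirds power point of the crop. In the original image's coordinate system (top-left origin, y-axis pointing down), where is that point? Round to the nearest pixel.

Crop width = 1725 − 422 = 1303 px; one third is 434.33 px.
Crop height = 714 − 129 = 585 px; one third is 195.00 px.
The upper-left point is one-third across and one-third down within the crop:
x = 422 + 1 × 434.33 ≈ 856; y = 129 + 1 × 195.00 ≈ 324.

(856, 324)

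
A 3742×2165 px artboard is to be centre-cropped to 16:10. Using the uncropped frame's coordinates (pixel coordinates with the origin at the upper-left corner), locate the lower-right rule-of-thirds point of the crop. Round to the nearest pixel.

3742/2165 > 16/10, so the 16:10 crop keeps the full height 2165 and trims width to 2165 × 16/10 = 3464.00 px.
Left offset = (3742 − 3464.00)/2 = 139.00 px; top offset = 0.
Lower-right is two-thirds across and two-thirds down within the crop:
x = 139.00 + 2 × 3464.00/3 ≈ 2448; y = 0.00 + 2 × 2165.00/3 ≈ 1443.

x = 2448 px, y = 1443 px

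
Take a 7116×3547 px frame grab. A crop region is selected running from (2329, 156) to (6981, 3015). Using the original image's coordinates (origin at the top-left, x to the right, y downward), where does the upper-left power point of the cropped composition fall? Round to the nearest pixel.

x = 3880 px, y = 1109 px

Crop width = 6981 − 2329 = 4652 px; one third is 1550.67 px.
Crop height = 3015 − 156 = 2859 px; one third is 953.00 px.
The upper-left point is one-third across and one-third down within the crop:
x = 2329 + 1 × 1550.67 ≈ 3880; y = 156 + 1 × 953.00 ≈ 1109.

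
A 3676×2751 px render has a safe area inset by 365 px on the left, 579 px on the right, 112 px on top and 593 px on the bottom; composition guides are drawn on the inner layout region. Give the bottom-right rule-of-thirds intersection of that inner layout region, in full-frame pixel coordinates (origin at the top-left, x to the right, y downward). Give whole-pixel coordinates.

(2186, 1476)

Content width = 3676 − 365 − 579 = 2732 px; content height = 2751 − 112 − 593 = 2046 px.
Bottom-right is two-thirds across and two-thirds down within the inner layout region.
x = 365 + 2 × 2732/3 = 365 + 1821.33 ≈ 2186
y = 112 + 2 × 2046/3 = 112 + 1364.00 ≈ 1476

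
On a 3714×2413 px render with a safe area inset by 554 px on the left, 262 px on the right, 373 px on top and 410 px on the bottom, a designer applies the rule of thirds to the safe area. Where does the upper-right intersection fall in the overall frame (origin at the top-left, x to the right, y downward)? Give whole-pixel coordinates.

x = 2486 px, y = 916 px

Content width = 3714 − 554 − 262 = 2898 px; content height = 2413 − 373 − 410 = 1630 px.
Upper-right is two-thirds across and one-third down within the safe area.
x = 554 + 2 × 2898/3 = 554 + 1932.00 ≈ 2486
y = 373 + 1 × 1630/3 = 373 + 543.33 ≈ 916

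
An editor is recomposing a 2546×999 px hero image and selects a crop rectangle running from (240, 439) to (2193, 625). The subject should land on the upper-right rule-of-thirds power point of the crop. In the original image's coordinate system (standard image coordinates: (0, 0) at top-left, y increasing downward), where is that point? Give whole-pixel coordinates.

(1542, 501)

Crop width = 2193 − 240 = 1953 px; one third is 651.00 px.
Crop height = 625 − 439 = 186 px; one third is 62.00 px.
The upper-right point is two-thirds across and one-third down within the crop:
x = 240 + 2 × 651.00 ≈ 1542; y = 439 + 1 × 62.00 ≈ 501.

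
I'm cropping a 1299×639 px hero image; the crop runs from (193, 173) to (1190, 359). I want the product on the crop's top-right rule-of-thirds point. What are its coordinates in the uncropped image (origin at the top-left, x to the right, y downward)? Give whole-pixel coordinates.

x = 858 px, y = 235 px

Crop width = 1190 − 193 = 997 px; one third is 332.33 px.
Crop height = 359 − 173 = 186 px; one third is 62.00 px.
The top-right point is two-thirds across and one-third down within the crop:
x = 193 + 2 × 332.33 ≈ 858; y = 173 + 1 × 62.00 ≈ 235.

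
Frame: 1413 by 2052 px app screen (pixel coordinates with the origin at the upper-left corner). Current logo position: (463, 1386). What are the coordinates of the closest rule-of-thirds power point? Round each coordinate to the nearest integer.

x = 471 px, y = 1368 px

Third lines: x ∈ {471, 942}, y ∈ {684, 1368}.
463 is closer to x = 471; 1386 is closer to y = 1368.
So the nearest intersection is the lower-left power point.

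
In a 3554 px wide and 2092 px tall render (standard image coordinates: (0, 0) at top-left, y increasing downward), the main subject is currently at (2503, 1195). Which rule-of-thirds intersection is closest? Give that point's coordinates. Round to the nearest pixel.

Third lines: x ∈ {1185, 2369}, y ∈ {697, 1395}.
2503 is closer to x = 2369; 1195 is closer to y = 1395.
So the nearest intersection is the lower-right power point.

(2369, 1395)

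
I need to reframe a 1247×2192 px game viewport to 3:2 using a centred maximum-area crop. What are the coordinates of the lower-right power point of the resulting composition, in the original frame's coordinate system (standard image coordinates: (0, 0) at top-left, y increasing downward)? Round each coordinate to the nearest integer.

(831, 1235)

1247/2192 < 3/2, so the 3:2 crop keeps the full width 1247 and trims height to 1247 × 2/3 = 831.33 px.
Top offset = (2192 − 831.33)/2 = 680.33 px; left offset = 0.
Lower-right is two-thirds across and two-thirds down within the crop:
x = 0.00 + 2 × 1247.00/3 ≈ 831; y = 680.33 + 2 × 831.33/3 ≈ 1235.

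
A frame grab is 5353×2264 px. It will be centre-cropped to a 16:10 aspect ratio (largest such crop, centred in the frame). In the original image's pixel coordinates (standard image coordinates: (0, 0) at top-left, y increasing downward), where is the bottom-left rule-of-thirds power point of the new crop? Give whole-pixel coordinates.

(2073, 1509)

5353/2264 > 16/10, so the 16:10 crop keeps the full height 2264 and trims width to 2264 × 16/10 = 3622.40 px.
Left offset = (5353 − 3622.40)/2 = 865.30 px; top offset = 0.
Bottom-left is one-third across and two-thirds down within the crop:
x = 865.30 + 1 × 3622.40/3 ≈ 2073; y = 0.00 + 2 × 2264.00/3 ≈ 1509.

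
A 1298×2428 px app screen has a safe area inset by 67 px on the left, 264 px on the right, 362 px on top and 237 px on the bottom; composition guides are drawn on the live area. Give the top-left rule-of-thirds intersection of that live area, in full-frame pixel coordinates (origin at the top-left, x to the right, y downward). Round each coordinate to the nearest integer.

x = 389 px, y = 972 px

Content width = 1298 − 67 − 264 = 967 px; content height = 2428 − 362 − 237 = 1829 px.
Top-left is one-third across and one-third down within the live area.
x = 67 + 1 × 967/3 = 67 + 322.33 ≈ 389
y = 362 + 1 × 1829/3 = 362 + 609.67 ≈ 972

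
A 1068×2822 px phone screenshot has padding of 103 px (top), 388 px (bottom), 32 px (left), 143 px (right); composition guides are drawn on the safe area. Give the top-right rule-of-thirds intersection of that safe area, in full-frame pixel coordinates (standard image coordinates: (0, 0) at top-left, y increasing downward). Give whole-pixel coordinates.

Content width = 1068 − 32 − 143 = 893 px; content height = 2822 − 103 − 388 = 2331 px.
Top-right is two-thirds across and one-third down within the safe area.
x = 32 + 2 × 893/3 = 32 + 595.33 ≈ 627
y = 103 + 1 × 2331/3 = 103 + 777.00 ≈ 880

(627, 880)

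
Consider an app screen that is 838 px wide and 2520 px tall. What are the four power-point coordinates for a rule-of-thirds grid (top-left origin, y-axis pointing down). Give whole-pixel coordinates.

One third of 838 is 279.33; one third of 2520 is 840.
Vertical third lines at x = 279 and x = 559; horizontal third lines at y = 840 and y = 1680.

(279, 840), (559, 840), (279, 1680), (559, 1680)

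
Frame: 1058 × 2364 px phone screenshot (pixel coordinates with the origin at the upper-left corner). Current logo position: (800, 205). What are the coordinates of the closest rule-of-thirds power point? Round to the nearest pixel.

(705, 788)

Third lines: x ∈ {353, 705}, y ∈ {788, 1576}.
800 is closer to x = 705; 205 is closer to y = 788.
So the nearest intersection is the upper-right power point.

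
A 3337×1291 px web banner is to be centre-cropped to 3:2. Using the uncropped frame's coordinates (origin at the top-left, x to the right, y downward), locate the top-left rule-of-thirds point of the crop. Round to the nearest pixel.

x = 1346 px, y = 430 px

3337/1291 > 3/2, so the 3:2 crop keeps the full height 1291 and trims width to 1291 × 3/2 = 1936.50 px.
Left offset = (3337 − 1936.50)/2 = 700.25 px; top offset = 0.
Top-left is one-third across and one-third down within the crop:
x = 700.25 + 1 × 1936.50/3 ≈ 1346; y = 0.00 + 1 × 1291.00/3 ≈ 430.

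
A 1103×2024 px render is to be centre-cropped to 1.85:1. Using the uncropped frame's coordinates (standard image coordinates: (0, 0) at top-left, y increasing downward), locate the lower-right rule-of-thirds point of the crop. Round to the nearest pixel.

1103/2024 < 1.85/1, so the 1.85:1 crop keeps the full width 1103 and trims height to 1103 × 1/1.85 = 596.22 px.
Top offset = (2024 − 596.22)/2 = 713.89 px; left offset = 0.
Lower-right is two-thirds across and two-thirds down within the crop:
x = 0.00 + 2 × 1103.00/3 ≈ 735; y = 713.89 + 2 × 596.22/3 ≈ 1111.

x = 735 px, y = 1111 px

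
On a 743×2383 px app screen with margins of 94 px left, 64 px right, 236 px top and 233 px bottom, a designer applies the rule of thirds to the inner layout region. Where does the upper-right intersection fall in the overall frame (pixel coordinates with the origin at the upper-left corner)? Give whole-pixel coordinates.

x = 484 px, y = 874 px

Content width = 743 − 94 − 64 = 585 px; content height = 2383 − 236 − 233 = 1914 px.
Upper-right is two-thirds across and one-third down within the inner layout region.
x = 94 + 2 × 585/3 = 94 + 390.00 ≈ 484
y = 236 + 1 × 1914/3 = 236 + 638.00 ≈ 874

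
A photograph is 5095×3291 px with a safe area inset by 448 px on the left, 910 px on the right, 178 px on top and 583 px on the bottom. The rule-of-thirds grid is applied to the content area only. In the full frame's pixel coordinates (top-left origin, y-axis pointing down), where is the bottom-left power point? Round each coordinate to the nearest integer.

Content width = 5095 − 448 − 910 = 3737 px; content height = 3291 − 178 − 583 = 2530 px.
Bottom-left is one-third across and two-thirds down within the content area.
x = 448 + 1 × 3737/3 = 448 + 1245.67 ≈ 1694
y = 178 + 2 × 2530/3 = 178 + 1686.67 ≈ 1865

(1694, 1865)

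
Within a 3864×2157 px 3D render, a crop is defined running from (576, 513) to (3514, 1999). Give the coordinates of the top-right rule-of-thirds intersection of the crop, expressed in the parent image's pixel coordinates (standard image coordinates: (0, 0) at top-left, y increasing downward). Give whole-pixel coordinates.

(2535, 1008)

Crop width = 3514 − 576 = 2938 px; one third is 979.33 px.
Crop height = 1999 − 513 = 1486 px; one third is 495.33 px.
The top-right point is two-thirds across and one-third down within the crop:
x = 576 + 2 × 979.33 ≈ 2535; y = 513 + 1 × 495.33 ≈ 1008.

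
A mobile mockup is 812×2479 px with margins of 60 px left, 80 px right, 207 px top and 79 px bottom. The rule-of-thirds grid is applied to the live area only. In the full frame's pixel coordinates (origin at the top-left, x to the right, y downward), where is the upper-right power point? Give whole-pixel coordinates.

(508, 938)

Content width = 812 − 60 − 80 = 672 px; content height = 2479 − 207 − 79 = 2193 px.
Upper-right is two-thirds across and one-third down within the live area.
x = 60 + 2 × 672/3 = 60 + 448.00 ≈ 508
y = 207 + 1 × 2193/3 = 207 + 731.00 ≈ 938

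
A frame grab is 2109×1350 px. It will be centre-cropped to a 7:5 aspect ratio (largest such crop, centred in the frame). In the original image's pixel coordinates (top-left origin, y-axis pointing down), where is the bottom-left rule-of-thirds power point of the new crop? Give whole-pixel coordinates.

x = 740 px, y = 900 px

2109/1350 > 7/5, so the 7:5 crop keeps the full height 1350 and trims width to 1350 × 7/5 = 1890.00 px.
Left offset = (2109 − 1890.00)/2 = 109.50 px; top offset = 0.
Bottom-left is one-third across and two-thirds down within the crop:
x = 109.50 + 1 × 1890.00/3 ≈ 740; y = 0.00 + 2 × 1350.00/3 ≈ 900.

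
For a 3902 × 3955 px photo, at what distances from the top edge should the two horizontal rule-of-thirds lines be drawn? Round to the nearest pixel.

3955 / 3 = 1318.33, so the horizontal lines sit at one and two thirds of 3955.

y = 1318 px and y = 2637 px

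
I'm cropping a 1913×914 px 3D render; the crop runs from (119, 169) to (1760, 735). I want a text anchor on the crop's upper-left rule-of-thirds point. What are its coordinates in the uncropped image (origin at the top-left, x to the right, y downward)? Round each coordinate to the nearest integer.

(666, 358)

Crop width = 1760 − 119 = 1641 px; one third is 547.00 px.
Crop height = 735 − 169 = 566 px; one third is 188.67 px.
The upper-left point is one-third across and one-third down within the crop:
x = 119 + 1 × 547.00 ≈ 666; y = 169 + 1 × 188.67 ≈ 358.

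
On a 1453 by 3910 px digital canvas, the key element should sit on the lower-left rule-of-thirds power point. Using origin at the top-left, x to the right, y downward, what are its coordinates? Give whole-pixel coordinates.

The lower-left point sits one-third of the way across and two-thirds of the way down.
x = 1 × 1453/3 ≈ 484; y = 2 × 3910/3 ≈ 2607.

x = 484 px, y = 2607 px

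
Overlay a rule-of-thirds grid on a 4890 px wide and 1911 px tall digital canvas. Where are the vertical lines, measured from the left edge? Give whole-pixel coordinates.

1630 px and 3260 px

4890 / 3 = 1630, so the vertical lines sit at one and two thirds of 4890.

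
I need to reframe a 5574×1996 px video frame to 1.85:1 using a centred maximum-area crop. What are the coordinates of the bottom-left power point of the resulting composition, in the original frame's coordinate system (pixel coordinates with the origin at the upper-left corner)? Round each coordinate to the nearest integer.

5574/1996 > 1.85/1, so the 1.85:1 crop keeps the full height 1996 and trims width to 1996 × 1.85/1 = 3692.60 px.
Left offset = (5574 − 3692.60)/2 = 940.70 px; top offset = 0.
Bottom-left is one-third across and two-thirds down within the crop:
x = 940.70 + 1 × 3692.60/3 ≈ 2172; y = 0.00 + 2 × 1996.00/3 ≈ 1331.

x = 2172 px, y = 1331 px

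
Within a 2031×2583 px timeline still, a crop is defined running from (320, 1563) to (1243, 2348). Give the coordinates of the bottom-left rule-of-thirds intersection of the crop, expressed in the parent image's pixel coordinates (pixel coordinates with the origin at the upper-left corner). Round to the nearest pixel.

Crop width = 1243 − 320 = 923 px; one third is 307.67 px.
Crop height = 2348 − 1563 = 785 px; one third is 261.67 px.
The bottom-left point is one-third across and two-thirds down within the crop:
x = 320 + 1 × 307.67 ≈ 628; y = 1563 + 2 × 261.67 ≈ 2086.

(628, 2086)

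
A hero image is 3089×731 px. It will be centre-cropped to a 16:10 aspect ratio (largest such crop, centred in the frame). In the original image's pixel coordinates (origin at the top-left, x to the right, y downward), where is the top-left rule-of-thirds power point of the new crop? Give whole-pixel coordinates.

3089/731 > 16/10, so the 16:10 crop keeps the full height 731 and trims width to 731 × 16/10 = 1169.60 px.
Left offset = (3089 − 1169.60)/2 = 959.70 px; top offset = 0.
Top-left is one-third across and one-third down within the crop:
x = 959.70 + 1 × 1169.60/3 ≈ 1350; y = 0.00 + 1 × 731.00/3 ≈ 244.

x = 1350 px, y = 244 px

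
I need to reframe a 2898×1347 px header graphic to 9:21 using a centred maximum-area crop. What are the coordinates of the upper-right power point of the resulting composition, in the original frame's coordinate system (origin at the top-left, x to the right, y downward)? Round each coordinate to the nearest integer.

(1545, 449)

2898/1347 > 9/21, so the 9:21 crop keeps the full height 1347 and trims width to 1347 × 9/21 = 577.29 px.
Left offset = (2898 − 577.29)/2 = 1160.36 px; top offset = 0.
Upper-right is two-thirds across and one-third down within the crop:
x = 1160.36 + 2 × 577.29/3 ≈ 1545; y = 0.00 + 1 × 1347.00/3 ≈ 449.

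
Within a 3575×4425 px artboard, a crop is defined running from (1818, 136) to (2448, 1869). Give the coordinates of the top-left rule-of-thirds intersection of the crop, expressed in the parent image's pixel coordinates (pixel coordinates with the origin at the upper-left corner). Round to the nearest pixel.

Crop width = 2448 − 1818 = 630 px; one third is 210.00 px.
Crop height = 1869 − 136 = 1733 px; one third is 577.67 px.
The top-left point is one-third across and one-third down within the crop:
x = 1818 + 1 × 210.00 ≈ 2028; y = 136 + 1 × 577.67 ≈ 714.

x = 2028 px, y = 714 px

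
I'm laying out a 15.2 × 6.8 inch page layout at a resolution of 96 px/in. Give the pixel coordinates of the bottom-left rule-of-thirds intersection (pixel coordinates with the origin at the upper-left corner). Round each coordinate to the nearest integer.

In pixels the canvas is 15.2 × 96 = 1459.2 wide and 6.8 × 96 = 652.8 tall.
The bottom-left point is one-third across and two-thirds down:
x = 1 × 1459.2/3 ≈ 486; y = 2 × 652.8/3 ≈ 435.

x = 486 px, y = 435 px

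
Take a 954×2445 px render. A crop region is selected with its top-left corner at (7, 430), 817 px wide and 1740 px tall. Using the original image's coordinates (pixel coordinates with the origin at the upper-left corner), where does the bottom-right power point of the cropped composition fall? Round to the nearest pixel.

(552, 1590)

One third of the crop width 817 is 272.33 px.
One third of the crop height 1740 is 580.00 px.
The bottom-right point is two-thirds across and two-thirds down within the crop:
x = 7 + 2 × 272.33 ≈ 552; y = 430 + 2 × 580.00 ≈ 1590.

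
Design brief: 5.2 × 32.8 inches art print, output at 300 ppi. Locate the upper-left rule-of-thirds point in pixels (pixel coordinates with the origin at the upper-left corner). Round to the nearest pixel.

(520, 3280)

In pixels the canvas is 5.2 × 300 = 1560 wide and 32.8 × 300 = 9840 tall.
The upper-left point is one-third across and one-third down:
x = 1 × 1560/3 ≈ 520; y = 1 × 9840/3 ≈ 3280.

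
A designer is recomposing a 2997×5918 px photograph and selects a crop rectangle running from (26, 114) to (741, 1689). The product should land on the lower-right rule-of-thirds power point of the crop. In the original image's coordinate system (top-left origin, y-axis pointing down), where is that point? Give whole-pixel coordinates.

Crop width = 741 − 26 = 715 px; one third is 238.33 px.
Crop height = 1689 − 114 = 1575 px; one third is 525.00 px.
The lower-right point is two-thirds across and two-thirds down within the crop:
x = 26 + 2 × 238.33 ≈ 503; y = 114 + 2 × 525.00 ≈ 1164.

(503, 1164)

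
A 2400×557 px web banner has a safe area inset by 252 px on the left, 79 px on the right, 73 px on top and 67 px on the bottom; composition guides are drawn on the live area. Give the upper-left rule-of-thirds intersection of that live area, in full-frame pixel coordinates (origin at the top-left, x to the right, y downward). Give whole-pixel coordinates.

x = 942 px, y = 212 px

Content width = 2400 − 252 − 79 = 2069 px; content height = 557 − 73 − 67 = 417 px.
Upper-left is one-third across and one-third down within the live area.
x = 252 + 1 × 2069/3 = 252 + 689.67 ≈ 942
y = 73 + 1 × 417/3 = 73 + 139.00 ≈ 212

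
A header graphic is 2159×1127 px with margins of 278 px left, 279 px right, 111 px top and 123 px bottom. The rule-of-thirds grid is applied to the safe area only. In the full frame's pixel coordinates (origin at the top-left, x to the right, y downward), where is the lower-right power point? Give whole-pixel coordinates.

Content width = 2159 − 278 − 279 = 1602 px; content height = 1127 − 111 − 123 = 893 px.
Lower-right is two-thirds across and two-thirds down within the safe area.
x = 278 + 2 × 1602/3 = 278 + 1068.00 ≈ 1346
y = 111 + 2 × 893/3 = 111 + 595.33 ≈ 706

(1346, 706)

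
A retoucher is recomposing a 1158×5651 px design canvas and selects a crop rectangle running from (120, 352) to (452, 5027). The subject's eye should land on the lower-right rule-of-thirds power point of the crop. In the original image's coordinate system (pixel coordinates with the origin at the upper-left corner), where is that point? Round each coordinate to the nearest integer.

Crop width = 452 − 120 = 332 px; one third is 110.67 px.
Crop height = 5027 − 352 = 4675 px; one third is 1558.33 px.
The lower-right point is two-thirds across and two-thirds down within the crop:
x = 120 + 2 × 110.67 ≈ 341; y = 352 + 2 × 1558.33 ≈ 3469.

x = 341 px, y = 3469 px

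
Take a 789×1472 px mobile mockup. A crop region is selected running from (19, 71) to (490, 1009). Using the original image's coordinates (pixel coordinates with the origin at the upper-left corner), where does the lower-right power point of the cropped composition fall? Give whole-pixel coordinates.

x = 333 px, y = 696 px

Crop width = 490 − 19 = 471 px; one third is 157.00 px.
Crop height = 1009 − 71 = 938 px; one third is 312.67 px.
The lower-right point is two-thirds across and two-thirds down within the crop:
x = 19 + 2 × 157.00 ≈ 333; y = 71 + 2 × 312.67 ≈ 696.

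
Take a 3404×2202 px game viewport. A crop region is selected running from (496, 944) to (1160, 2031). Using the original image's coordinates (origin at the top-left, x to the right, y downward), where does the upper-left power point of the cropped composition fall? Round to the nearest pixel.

Crop width = 1160 − 496 = 664 px; one third is 221.33 px.
Crop height = 2031 − 944 = 1087 px; one third is 362.33 px.
The upper-left point is one-third across and one-third down within the crop:
x = 496 + 1 × 221.33 ≈ 717; y = 944 + 1 × 362.33 ≈ 1306.

(717, 1306)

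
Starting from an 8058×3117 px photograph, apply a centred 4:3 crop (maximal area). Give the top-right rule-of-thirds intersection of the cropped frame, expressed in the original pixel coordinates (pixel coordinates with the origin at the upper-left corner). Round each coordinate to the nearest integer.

8058/3117 > 4/3, so the 4:3 crop keeps the full height 3117 and trims width to 3117 × 4/3 = 4156.00 px.
Left offset = (8058 − 4156.00)/2 = 1951.00 px; top offset = 0.
Top-right is two-thirds across and one-third down within the crop:
x = 1951.00 + 2 × 4156.00/3 ≈ 4722; y = 0.00 + 1 × 3117.00/3 ≈ 1039.

x = 4722 px, y = 1039 px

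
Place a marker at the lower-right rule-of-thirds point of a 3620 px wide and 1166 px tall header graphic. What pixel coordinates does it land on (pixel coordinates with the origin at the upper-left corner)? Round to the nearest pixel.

The lower-right point sits two-thirds of the way across and two-thirds of the way down.
x = 2 × 3620/3 ≈ 2413; y = 2 × 1166/3 ≈ 777.

(2413, 777)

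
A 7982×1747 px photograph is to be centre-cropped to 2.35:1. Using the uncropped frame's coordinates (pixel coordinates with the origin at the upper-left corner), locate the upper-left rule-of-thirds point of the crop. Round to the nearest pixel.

7982/1747 > 2.35/1, so the 2.35:1 crop keeps the full height 1747 and trims width to 1747 × 2.35/1 = 4105.45 px.
Left offset = (7982 − 4105.45)/2 = 1938.28 px; top offset = 0.
Upper-left is one-third across and one-third down within the crop:
x = 1938.28 + 1 × 4105.45/3 ≈ 3307; y = 0.00 + 1 × 1747.00/3 ≈ 582.

(3307, 582)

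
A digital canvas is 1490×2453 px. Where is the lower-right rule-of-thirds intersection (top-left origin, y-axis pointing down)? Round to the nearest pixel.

(993, 1635)

The lower-right point sits two-thirds of the way across and two-thirds of the way down.
x = 2 × 1490/3 ≈ 993; y = 2 × 2453/3 ≈ 1635.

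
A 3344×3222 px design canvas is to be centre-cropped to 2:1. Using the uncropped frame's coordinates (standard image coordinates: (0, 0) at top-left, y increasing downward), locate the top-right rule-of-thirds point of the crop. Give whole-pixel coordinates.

x = 2229 px, y = 1332 px

3344/3222 < 2/1, so the 2:1 crop keeps the full width 3344 and trims height to 3344 × 1/2 = 1672.00 px.
Top offset = (3222 − 1672.00)/2 = 775.00 px; left offset = 0.
Top-right is two-thirds across and one-third down within the crop:
x = 0.00 + 2 × 3344.00/3 ≈ 2229; y = 775.00 + 1 × 1672.00/3 ≈ 1332.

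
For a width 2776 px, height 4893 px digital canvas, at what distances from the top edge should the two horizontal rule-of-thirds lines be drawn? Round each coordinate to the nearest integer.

4893 / 3 = 1631, so the horizontal lines sit at one and two thirds of 4893.

y = 1631 px and y = 3262 px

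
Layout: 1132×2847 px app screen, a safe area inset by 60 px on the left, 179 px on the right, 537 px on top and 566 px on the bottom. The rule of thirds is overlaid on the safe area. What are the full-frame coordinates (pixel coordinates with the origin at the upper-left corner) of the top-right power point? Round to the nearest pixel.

x = 655 px, y = 1118 px

Content width = 1132 − 60 − 179 = 893 px; content height = 2847 − 537 − 566 = 1744 px.
Top-right is two-thirds across and one-third down within the safe area.
x = 60 + 2 × 893/3 = 60 + 595.33 ≈ 655
y = 537 + 1 × 1744/3 = 537 + 581.33 ≈ 1118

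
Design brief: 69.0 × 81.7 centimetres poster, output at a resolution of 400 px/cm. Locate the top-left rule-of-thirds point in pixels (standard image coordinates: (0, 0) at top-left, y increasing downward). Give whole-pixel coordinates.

In pixels the canvas is 69.0 × 400 = 27600 wide and 81.7 × 400 = 32680 tall.
The top-left point is one-third across and one-third down:
x = 1 × 27600/3 ≈ 9200; y = 1 × 32680/3 ≈ 10893.

(9200, 10893)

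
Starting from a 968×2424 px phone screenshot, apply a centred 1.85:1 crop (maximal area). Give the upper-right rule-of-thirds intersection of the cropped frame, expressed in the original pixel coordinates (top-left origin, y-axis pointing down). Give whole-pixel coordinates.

968/2424 < 1.85/1, so the 1.85:1 crop keeps the full width 968 and trims height to 968 × 1/1.85 = 523.24 px.
Top offset = (2424 − 523.24)/2 = 950.38 px; left offset = 0.
Upper-right is two-thirds across and one-third down within the crop:
x = 0.00 + 2 × 968.00/3 ≈ 645; y = 950.38 + 1 × 523.24/3 ≈ 1125.

(645, 1125)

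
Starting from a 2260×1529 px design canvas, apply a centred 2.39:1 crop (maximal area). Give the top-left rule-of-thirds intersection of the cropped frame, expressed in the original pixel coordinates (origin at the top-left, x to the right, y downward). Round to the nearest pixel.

(753, 607)

2260/1529 < 2.39/1, so the 2.39:1 crop keeps the full width 2260 and trims height to 2260 × 1/2.39 = 945.61 px.
Top offset = (1529 − 945.61)/2 = 291.70 px; left offset = 0.
Top-left is one-third across and one-third down within the crop:
x = 0.00 + 1 × 2260.00/3 ≈ 753; y = 291.70 + 1 × 945.61/3 ≈ 607.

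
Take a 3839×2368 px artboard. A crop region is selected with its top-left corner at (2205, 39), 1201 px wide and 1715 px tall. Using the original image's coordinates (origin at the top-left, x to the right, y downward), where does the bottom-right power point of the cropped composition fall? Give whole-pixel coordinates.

(3006, 1182)

One third of the crop width 1201 is 400.33 px.
One third of the crop height 1715 is 571.67 px.
The bottom-right point is two-thirds across and two-thirds down within the crop:
x = 2205 + 2 × 400.33 ≈ 3006; y = 39 + 2 × 571.67 ≈ 1182.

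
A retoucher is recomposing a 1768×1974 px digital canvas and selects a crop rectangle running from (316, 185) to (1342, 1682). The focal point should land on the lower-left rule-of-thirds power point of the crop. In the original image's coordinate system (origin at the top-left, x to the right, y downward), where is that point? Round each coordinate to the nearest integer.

x = 658 px, y = 1183 px

Crop width = 1342 − 316 = 1026 px; one third is 342.00 px.
Crop height = 1682 − 185 = 1497 px; one third is 499.00 px.
The lower-left point is one-third across and two-thirds down within the crop:
x = 316 + 1 × 342.00 ≈ 658; y = 185 + 2 × 499.00 ≈ 1183.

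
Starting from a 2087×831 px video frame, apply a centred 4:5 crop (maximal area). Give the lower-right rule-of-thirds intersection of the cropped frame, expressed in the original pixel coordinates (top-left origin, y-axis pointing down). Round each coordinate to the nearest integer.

2087/831 > 4/5, so the 4:5 crop keeps the full height 831 and trims width to 831 × 4/5 = 664.80 px.
Left offset = (2087 − 664.80)/2 = 711.10 px; top offset = 0.
Lower-right is two-thirds across and two-thirds down within the crop:
x = 711.10 + 2 × 664.80/3 ≈ 1154; y = 0.00 + 2 × 831.00/3 ≈ 554.

(1154, 554)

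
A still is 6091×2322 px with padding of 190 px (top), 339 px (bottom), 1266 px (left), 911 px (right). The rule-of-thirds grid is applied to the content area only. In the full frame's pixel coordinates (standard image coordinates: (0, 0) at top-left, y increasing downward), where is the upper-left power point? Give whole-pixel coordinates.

Content width = 6091 − 1266 − 911 = 3914 px; content height = 2322 − 190 − 339 = 1793 px.
Upper-left is one-third across and one-third down within the content area.
x = 1266 + 1 × 3914/3 = 1266 + 1304.67 ≈ 2571
y = 190 + 1 × 1793/3 = 190 + 597.67 ≈ 788

(2571, 788)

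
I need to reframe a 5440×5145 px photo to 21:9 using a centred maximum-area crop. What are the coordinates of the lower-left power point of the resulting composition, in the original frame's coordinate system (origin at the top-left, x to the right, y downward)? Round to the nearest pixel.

(1813, 2961)

5440/5145 < 21/9, so the 21:9 crop keeps the full width 5440 and trims height to 5440 × 9/21 = 2331.43 px.
Top offset = (5145 − 2331.43)/2 = 1406.79 px; left offset = 0.
Lower-left is one-third across and two-thirds down within the crop:
x = 0.00 + 1 × 5440.00/3 ≈ 1813; y = 1406.79 + 2 × 2331.43/3 ≈ 2961.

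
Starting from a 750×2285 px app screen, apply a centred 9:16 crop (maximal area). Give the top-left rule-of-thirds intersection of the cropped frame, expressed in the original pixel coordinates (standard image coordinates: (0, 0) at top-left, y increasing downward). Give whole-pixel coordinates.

(250, 920)

750/2285 < 9/16, so the 9:16 crop keeps the full width 750 and trims height to 750 × 16/9 = 1333.33 px.
Top offset = (2285 − 1333.33)/2 = 475.83 px; left offset = 0.
Top-left is one-third across and one-third down within the crop:
x = 0.00 + 1 × 750.00/3 ≈ 250; y = 475.83 + 1 × 1333.33/3 ≈ 920.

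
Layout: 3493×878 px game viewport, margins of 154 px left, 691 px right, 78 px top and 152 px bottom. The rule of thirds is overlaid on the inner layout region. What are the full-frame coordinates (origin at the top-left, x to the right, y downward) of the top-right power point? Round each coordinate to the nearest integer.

(1919, 294)

Content width = 3493 − 154 − 691 = 2648 px; content height = 878 − 78 − 152 = 648 px.
Top-right is two-thirds across and one-third down within the inner layout region.
x = 154 + 2 × 2648/3 = 154 + 1765.33 ≈ 1919
y = 78 + 1 × 648/3 = 78 + 216.00 ≈ 294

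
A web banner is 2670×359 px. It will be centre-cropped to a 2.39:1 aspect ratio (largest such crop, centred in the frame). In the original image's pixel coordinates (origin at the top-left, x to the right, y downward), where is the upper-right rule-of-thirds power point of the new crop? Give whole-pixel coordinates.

2670/359 > 2.39/1, so the 2.39:1 crop keeps the full height 359 and trims width to 359 × 2.39/1 = 858.01 px.
Left offset = (2670 − 858.01)/2 = 906.00 px; top offset = 0.
Upper-right is two-thirds across and one-third down within the crop:
x = 906.00 + 2 × 858.01/3 ≈ 1478; y = 0.00 + 1 × 359.00/3 ≈ 120.

x = 1478 px, y = 120 px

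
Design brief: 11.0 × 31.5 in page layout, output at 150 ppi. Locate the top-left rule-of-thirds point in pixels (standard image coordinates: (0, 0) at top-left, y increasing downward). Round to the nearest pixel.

In pixels the canvas is 11.0 × 150 = 1650 wide and 31.5 × 150 = 4725 tall.
The top-left point is one-third across and one-third down:
x = 1 × 1650/3 ≈ 550; y = 1 × 4725/3 ≈ 1575.

x = 550 px, y = 1575 px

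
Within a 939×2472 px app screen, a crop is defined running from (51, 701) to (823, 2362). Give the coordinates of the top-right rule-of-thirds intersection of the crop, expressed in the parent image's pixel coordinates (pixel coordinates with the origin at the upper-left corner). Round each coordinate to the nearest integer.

(566, 1255)

Crop width = 823 − 51 = 772 px; one third is 257.33 px.
Crop height = 2362 − 701 = 1661 px; one third is 553.67 px.
The top-right point is two-thirds across and one-third down within the crop:
x = 51 + 2 × 257.33 ≈ 566; y = 701 + 1 × 553.67 ≈ 1255.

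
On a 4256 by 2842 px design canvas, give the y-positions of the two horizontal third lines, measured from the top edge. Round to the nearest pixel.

y = 947 px and y = 1895 px

2842 / 3 = 947.33, so the horizontal lines sit at one and two thirds of 2842.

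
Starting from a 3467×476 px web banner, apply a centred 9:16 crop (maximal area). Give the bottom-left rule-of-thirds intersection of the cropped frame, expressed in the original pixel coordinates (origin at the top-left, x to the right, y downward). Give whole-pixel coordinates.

3467/476 > 9/16, so the 9:16 crop keeps the full height 476 and trims width to 476 × 9/16 = 267.75 px.
Left offset = (3467 − 267.75)/2 = 1599.62 px; top offset = 0.
Bottom-left is one-third across and two-thirds down within the crop:
x = 1599.62 + 1 × 267.75/3 ≈ 1689; y = 0.00 + 2 × 476.00/3 ≈ 317.

(1689, 317)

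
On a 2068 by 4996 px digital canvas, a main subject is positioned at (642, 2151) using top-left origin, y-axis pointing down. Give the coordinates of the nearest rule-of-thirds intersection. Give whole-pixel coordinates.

Third lines: x ∈ {689, 1379}, y ∈ {1665, 3331}.
642 is closer to x = 689; 2151 is closer to y = 1665.
So the nearest intersection is the upper-left power point.

x = 689 px, y = 1665 px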